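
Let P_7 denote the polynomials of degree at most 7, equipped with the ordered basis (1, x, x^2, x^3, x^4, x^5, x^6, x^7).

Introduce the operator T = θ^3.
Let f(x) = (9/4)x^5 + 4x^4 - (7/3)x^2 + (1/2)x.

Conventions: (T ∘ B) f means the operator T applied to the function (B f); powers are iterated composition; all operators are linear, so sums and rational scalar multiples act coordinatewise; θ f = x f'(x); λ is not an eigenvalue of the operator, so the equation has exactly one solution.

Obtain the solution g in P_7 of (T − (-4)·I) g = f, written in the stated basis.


write g with unknown coordinates in the stated basis and equate coefficients in (T − (-4)·I) g = f
solving from the highest basis element down gives g = (3/172)x^5 + (1/17)x^4 - (7/36)x^2 + (1/10)x
check: T g = (375/172)x^5 + (64/17)x^4 - (14/9)x^2 + (1/10)x
so T g − (-4)·g = (9/4)x^5 + 4x^4 - (7/3)x^2 + (1/2)x = f ✓

the image equals g(x) = (3/172)x^5 + (1/17)x^4 - (7/36)x^2 + (1/10)x


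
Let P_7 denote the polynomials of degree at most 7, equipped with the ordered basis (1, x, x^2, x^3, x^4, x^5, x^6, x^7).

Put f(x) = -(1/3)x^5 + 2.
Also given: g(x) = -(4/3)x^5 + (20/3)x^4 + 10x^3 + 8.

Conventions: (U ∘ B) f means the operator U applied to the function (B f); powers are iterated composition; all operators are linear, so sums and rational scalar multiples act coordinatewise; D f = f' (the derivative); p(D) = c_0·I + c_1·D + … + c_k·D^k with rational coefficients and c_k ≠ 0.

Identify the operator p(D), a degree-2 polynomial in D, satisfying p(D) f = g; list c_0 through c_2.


c_0 = 4, c_1 = -4, c_2 = -3/2

D^0 f = -(1/3)x^5 + 2
D^1 f = -(5/3)x^4
D^2 f = -(20/3)x^3
matching coefficients of g against c_0 f + c_1 Df + … from the top degree down determines the c_i
solution: c_0 = 4, c_1 = -4, c_2 = -3/2


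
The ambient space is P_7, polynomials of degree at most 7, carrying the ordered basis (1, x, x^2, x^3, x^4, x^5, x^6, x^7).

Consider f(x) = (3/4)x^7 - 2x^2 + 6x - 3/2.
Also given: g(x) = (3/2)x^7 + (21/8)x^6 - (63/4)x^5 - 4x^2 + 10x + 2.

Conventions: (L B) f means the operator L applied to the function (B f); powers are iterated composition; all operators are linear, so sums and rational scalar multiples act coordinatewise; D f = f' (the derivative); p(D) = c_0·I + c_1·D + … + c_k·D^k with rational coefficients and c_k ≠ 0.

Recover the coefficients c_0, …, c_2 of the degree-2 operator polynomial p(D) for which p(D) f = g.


c_0 = 2, c_1 = 1/2, c_2 = -1/2

D^0 f = (3/4)x^7 - 2x^2 + 6x - 3/2
D^1 f = (21/4)x^6 - 4x + 6
D^2 f = (63/2)x^5 - 4
matching coefficients of g against c_0 f + c_1 Df + … from the top degree down determines the c_i
solution: c_0 = 2, c_1 = 1/2, c_2 = -1/2


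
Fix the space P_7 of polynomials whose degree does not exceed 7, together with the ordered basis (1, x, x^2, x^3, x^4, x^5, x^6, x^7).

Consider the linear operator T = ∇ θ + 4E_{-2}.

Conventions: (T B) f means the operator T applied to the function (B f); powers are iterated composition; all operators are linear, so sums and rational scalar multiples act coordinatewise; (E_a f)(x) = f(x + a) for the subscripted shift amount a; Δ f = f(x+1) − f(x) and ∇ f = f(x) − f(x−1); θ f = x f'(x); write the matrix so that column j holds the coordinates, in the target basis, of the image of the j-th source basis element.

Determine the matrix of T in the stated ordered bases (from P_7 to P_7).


image of 1: 4
image of x: 4x - 7
image of x^2: 4x^2 - 12x + 14
image of x^3: 4x^3 - 15x^2 + 39x - 29
image of x^4: 4x^4 - 16x^3 + 72x^2 - 112x + 60
image of x^5: 4x^5 - 15x^4 + 110x^3 - 270x^2 + 295x - 123
image of x^6: 4x^6 - 12x^5 + 150x^4 - 520x^3 + 870x^2 - 732x + 250
image of x^7: 4x^7 - 7x^6 + 189x^5 - 875x^4 + 1995x^3 - 2541x^2 + 1743x - 505
each image's coordinates form column j of the matrix

the matrix is [[4, -7, 14, -29, 60, -123, 250, -505]; [0, 4, -12, 39, -112, 295, -732, 1743]; [0, 0, 4, -15, 72, -270, 870, -2541]; [0, 0, 0, 4, -16, 110, -520, 1995]; [0, 0, 0, 0, 4, -15, 150, -875]; [0, 0, 0, 0, 0, 4, -12, 189]; [0, 0, 0, 0, 0, 0, 4, -7]; [0, 0, 0, 0, 0, 0, 0, 4]] (rows listed top to bottom)


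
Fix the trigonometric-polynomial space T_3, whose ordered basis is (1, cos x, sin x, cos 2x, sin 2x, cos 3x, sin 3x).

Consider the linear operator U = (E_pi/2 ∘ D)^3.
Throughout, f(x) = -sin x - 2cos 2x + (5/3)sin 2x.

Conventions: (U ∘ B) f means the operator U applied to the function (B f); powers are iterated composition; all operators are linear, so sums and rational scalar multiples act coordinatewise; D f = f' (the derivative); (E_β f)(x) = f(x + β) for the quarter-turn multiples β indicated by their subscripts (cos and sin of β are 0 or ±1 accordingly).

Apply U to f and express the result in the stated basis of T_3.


the result is g(x) = sin x + (40/3)cos 2x + 16sin 2x

D f = -cos x + (10/3)cos 2x + 4sin 2x
E_pi/2 D f = sin x - (10/3)cos 2x - 4sin 2x
D (E_pi/2 ∘ D) f = cos x - 8cos 2x + (20/3)sin 2x
E_pi/2 D (E_pi/2 ∘ D) f = -sin x + 8cos 2x - (20/3)sin 2x
D (E_pi/2 ∘ D) (E_pi/2 ∘ D) f = -cos x - (40/3)cos 2x - 16sin 2x
E_pi/2 D (E_pi/2 ∘ D) (E_pi/2 ∘ D) f = sin x + (40/3)cos 2x + 16sin 2x


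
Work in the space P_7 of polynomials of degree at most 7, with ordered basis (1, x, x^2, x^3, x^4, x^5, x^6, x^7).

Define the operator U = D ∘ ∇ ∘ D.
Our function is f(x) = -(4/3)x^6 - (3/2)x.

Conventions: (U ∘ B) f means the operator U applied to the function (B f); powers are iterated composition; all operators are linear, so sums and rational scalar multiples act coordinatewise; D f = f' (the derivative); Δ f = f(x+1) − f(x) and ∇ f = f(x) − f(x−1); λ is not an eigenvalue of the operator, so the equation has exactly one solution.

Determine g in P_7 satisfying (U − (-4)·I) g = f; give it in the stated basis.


g(x) = -(1/3)x^6 + 10x^3 - 15x^2 + (77/8)x - 35/2

write g with unknown coordinates in the stated basis and equate coefficients in (U − (-4)·I) g = f
solving from the highest basis element down gives g = -(1/3)x^6 + 10x^3 - 15x^2 + (77/8)x - 35/2
check: U g = -40x^3 + 60x^2 - 40x + 70
so U g − (-4)·g = -(4/3)x^6 - (3/2)x = f ✓


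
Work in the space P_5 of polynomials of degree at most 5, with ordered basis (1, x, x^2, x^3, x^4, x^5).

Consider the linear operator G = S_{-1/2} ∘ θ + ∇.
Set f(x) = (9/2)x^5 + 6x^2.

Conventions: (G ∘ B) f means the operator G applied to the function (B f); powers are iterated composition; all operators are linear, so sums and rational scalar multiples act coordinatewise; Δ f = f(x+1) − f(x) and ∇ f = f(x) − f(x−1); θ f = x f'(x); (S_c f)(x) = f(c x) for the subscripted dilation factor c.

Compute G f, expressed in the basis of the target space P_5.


the result is g(x) = -(45/64)x^5 + (45/2)x^4 - 45x^3 + 48x^2 - (21/2)x - 3/2

θ f = (45/2)x^5 + 12x^2
S_{-1/2} θ f = -(45/64)x^5 + 3x^2
∇ f = (45/2)x^4 - 45x^3 + 45x^2 - (21/2)x - 3/2
(S_{-1/2} ∘ θ + ∇) f = -(45/64)x^5 + (45/2)x^4 - 45x^3 + 48x^2 - (21/2)x - 3/2


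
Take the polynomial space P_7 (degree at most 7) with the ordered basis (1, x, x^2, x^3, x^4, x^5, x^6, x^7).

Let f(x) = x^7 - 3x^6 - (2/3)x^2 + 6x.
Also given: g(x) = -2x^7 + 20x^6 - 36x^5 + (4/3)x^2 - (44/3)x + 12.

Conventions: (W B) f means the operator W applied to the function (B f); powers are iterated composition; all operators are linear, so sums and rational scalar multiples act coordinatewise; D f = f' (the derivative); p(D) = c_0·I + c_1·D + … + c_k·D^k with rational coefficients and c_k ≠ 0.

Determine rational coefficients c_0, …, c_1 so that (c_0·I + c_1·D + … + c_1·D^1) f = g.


D^0 f = x^7 - 3x^6 - (2/3)x^2 + 6x
D^1 f = 7x^6 - 18x^5 - (4/3)x + 6
matching coefficients of g against c_0 f + c_1 Df + … from the top degree down determines the c_i
solution: c_0 = -2, c_1 = 2

c_0 = -2, c_1 = 2


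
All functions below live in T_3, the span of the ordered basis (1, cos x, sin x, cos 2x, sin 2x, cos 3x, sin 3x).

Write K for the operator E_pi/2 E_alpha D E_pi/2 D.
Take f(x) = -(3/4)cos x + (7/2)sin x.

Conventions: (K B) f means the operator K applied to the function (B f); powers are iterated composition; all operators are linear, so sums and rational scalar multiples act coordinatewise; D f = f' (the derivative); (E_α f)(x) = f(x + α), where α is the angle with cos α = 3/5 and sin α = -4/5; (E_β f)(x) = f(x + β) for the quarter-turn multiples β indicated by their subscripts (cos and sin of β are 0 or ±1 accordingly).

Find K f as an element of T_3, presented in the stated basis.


D f = (7/2)cos x + (3/4)sin x
E_pi/2 D f = (3/4)cos x - (7/2)sin x
D E_pi/2 D f = -(7/2)cos x - (3/4)sin x
E_alpha D E_pi/2 D f = -(3/2)cos x - (13/4)sin x
E_pi/2 E_alpha D E_pi/2 D f = -(13/4)cos x + (3/2)sin x

the image equals g(x) = -(13/4)cos x + (3/2)sin x


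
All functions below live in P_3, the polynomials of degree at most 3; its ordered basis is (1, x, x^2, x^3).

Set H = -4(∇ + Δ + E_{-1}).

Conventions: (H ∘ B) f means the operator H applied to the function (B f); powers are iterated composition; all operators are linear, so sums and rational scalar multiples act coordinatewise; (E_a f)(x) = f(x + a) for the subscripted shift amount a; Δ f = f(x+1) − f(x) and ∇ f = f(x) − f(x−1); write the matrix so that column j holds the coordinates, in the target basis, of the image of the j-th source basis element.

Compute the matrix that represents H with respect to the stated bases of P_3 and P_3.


image of 1: -4
image of x: -4x - 4
image of x^2: -4x^2 - 8x - 4
image of x^3: -4x^3 - 12x^2 - 12x - 4
each image's coordinates form column j of the matrix

the matrix is [[-4, -4, -4, -4]; [0, -4, -8, -12]; [0, 0, -4, -12]; [0, 0, 0, -4]] (rows listed top to bottom)


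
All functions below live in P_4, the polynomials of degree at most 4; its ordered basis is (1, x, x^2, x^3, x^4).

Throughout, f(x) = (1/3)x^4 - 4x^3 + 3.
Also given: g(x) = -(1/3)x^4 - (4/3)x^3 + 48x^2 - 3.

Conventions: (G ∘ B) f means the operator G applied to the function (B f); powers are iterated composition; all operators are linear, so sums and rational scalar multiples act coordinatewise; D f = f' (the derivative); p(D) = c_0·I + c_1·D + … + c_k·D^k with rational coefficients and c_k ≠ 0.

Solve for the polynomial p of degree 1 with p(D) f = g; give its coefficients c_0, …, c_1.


p(D) = -I − 4·D, i.e. c_0 = -1, c_1 = -4

D^0 f = (1/3)x^4 - 4x^3 + 3
D^1 f = (4/3)x^3 - 12x^2
matching coefficients of g against c_0 f + c_1 Df + … from the top degree down determines the c_i
solution: c_0 = -1, c_1 = -4


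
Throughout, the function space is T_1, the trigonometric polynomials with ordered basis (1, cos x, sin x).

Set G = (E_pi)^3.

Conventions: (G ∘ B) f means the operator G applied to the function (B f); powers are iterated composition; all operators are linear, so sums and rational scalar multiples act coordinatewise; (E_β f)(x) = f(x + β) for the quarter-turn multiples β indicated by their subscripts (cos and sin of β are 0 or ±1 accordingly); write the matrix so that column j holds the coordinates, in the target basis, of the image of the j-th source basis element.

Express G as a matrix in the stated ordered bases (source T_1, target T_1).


the matrix is [[1, 0, 0]; [0, -1, 0]; [0, 0, -1]] (rows listed top to bottom)

image of 1: 1
image of cos x: -cos x
image of sin x: -sin x
each image's coordinates form column j of the matrix


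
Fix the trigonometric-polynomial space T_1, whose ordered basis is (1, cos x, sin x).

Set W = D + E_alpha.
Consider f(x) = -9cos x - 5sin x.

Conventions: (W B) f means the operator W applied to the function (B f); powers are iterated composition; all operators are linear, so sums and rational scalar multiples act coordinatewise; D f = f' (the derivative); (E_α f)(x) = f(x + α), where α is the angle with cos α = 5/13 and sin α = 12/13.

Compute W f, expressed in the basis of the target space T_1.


D f = -5cos x + 9sin x
E_alpha f = -(105/13)cos x + (83/13)sin x
(D + E_alpha) f = -(170/13)cos x + (200/13)sin x

g(x) = -(170/13)cos x + (200/13)sin x


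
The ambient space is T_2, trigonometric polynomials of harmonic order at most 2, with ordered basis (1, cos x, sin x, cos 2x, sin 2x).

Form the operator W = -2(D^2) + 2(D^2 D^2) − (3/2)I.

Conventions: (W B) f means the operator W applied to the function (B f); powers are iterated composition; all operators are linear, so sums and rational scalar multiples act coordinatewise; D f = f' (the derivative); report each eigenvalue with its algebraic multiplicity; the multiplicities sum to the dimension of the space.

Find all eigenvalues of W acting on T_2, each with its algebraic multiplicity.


λ = -3/2 (multiplicity 1), λ = 5/2 (multiplicity 2), λ = 77/2 (multiplicity 2)

image of 1: -3/2
image of cos x: (5/2)cos x
image of sin x: (5/2)sin x
image of cos 2x: (77/2)cos 2x
image of sin 2x: (77/2)sin 2x
the matrix is diagonal; its diagonal is (-3/2, 5/2, 5/2, 77/2, 77/2)
for a triangular matrix the eigenvalues are the diagonal entries, with algebraic multiplicity their repetition count


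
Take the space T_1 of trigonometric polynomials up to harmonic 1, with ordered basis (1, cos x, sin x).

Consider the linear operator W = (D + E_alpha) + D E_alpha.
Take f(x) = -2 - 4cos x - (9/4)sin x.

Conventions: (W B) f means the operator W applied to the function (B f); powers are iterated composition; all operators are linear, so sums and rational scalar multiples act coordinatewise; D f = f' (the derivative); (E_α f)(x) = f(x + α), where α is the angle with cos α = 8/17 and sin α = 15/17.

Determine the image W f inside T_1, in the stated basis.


the result is g(x) = -2 - (62/17)cos x + (703/68)sin x

D f = -(9/4)cos x + 4sin x
E_alpha f = -2 - (263/68)cos x + (42/17)sin x
(D + E_alpha) f = -2 - (104/17)cos x + (110/17)sin x
E_alpha f = -2 - (263/68)cos x + (42/17)sin x
D E_alpha f = (42/17)cos x + (263/68)sin x
((D + E_alpha) + D E_alpha) f = -2 - (62/17)cos x + (703/68)sin x


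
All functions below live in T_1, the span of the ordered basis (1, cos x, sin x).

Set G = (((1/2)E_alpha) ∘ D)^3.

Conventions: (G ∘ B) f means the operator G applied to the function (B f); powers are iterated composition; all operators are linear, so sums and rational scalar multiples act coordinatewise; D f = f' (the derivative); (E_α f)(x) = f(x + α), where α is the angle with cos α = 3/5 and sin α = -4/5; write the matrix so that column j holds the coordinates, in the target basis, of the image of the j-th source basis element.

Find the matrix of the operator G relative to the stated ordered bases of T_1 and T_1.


the matrix is [[0, 0, 0]; [0, -11/250, 117/1000]; [0, -117/1000, -11/250]] (rows listed top to bottom)

image of 1: 0
image of cos x: -(11/250)cos x - (117/1000)sin x
image of sin x: (117/1000)cos x - (11/250)sin x
each image's coordinates form column j of the matrix


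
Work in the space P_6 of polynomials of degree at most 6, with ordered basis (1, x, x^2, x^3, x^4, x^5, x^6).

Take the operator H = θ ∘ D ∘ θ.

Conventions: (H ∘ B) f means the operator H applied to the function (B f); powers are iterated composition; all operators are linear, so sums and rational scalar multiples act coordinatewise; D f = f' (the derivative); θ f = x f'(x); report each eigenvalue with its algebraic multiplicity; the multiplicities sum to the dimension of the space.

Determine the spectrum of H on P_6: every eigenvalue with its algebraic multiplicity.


λ = 0 (multiplicity 7)

image of 1: 0
image of x: 0
image of x^2: 4x
image of x^3: 18x^2
image of x^4: 48x^3
image of x^5: 100x^4
image of x^6: 180x^5
the matrix is upper triangular; its diagonal is (0, 0, 0, 0, 0, 0, 0)
for a triangular matrix the eigenvalues are the diagonal entries, with algebraic multiplicity their repetition count


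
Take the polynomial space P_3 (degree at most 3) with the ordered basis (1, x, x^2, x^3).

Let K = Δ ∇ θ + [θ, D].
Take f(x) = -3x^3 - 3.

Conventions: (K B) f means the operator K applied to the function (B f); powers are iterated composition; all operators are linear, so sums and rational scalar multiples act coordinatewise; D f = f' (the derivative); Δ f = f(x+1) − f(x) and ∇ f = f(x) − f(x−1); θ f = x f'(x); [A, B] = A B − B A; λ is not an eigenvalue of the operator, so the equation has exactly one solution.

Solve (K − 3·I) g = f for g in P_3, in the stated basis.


the result is g(x) = x^3 - x^2 + (20/3)x - 23/9

write g with unknown coordinates in the stated basis and equate coefficients in (K − 3·I) g = f
solving from the highest basis element down gives g = x^3 - x^2 + (20/3)x - 23/9
check: K g = -3x^2 + 20x - 32/3
so K g − 3·g = -3x^3 - 3 = f ✓


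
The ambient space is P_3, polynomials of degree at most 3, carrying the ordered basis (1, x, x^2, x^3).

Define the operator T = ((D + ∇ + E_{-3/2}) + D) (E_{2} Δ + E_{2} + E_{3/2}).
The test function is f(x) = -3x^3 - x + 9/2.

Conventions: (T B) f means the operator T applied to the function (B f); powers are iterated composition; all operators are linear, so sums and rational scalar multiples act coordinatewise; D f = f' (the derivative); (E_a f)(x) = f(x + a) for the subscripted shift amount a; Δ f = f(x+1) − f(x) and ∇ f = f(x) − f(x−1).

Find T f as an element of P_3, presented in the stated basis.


Δ f = -9x^2 - 9x - 4
E_{2} Δ f = -9x^2 - 45x - 58
E_{2} f = -3x^3 - 18x^2 - 37x - 43/2
E_{3/2} f = -3x^3 - (27/2)x^2 - (85/4)x - 57/8
(E_{2} Δ + E_{2} + E_{3/2}) f = -6x^3 - (81/2)x^2 - (413/4)x - 693/8
D (E_{2} Δ + E_{2} + E_{3/2}) f = -18x^2 - 81x - 413/4
∇ (E_{2} Δ + E_{2} + E_{3/2}) f = -18x^2 - 63x - 275/4
E_{-3/2} (E_{2} Δ + E_{2} + E_{3/2}) f = -6x^3 - (27/2)x^2 - (89/4)x - 21/8
(D + ∇ + E_{-3/2}) (E_{2} Δ + E_{2} + E_{3/2}) f = -6x^3 - (99/2)x^2 - (665/4)x - 1397/8
D (E_{2} Δ + E_{2} + E_{3/2}) f = -18x^2 - 81x - 413/4
((D + ∇ + E_{-3/2}) + D) (E_{2} Δ + E_{2} + E_{3/2}) f = -6x^3 - (135/2)x^2 - (989/4)x - 2223/8

the result is g(x) = -6x^3 - (135/2)x^2 - (989/4)x - 2223/8


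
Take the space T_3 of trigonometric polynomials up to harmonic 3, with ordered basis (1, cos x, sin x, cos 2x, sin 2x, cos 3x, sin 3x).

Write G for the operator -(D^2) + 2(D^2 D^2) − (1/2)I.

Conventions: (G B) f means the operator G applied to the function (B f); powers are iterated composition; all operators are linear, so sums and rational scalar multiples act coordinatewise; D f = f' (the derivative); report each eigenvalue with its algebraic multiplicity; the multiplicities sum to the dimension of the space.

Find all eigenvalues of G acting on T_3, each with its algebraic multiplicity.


image of 1: -1/2
image of cos x: (5/2)cos x
image of sin x: (5/2)sin x
image of cos 2x: (71/2)cos 2x
image of sin 2x: (71/2)sin 2x
image of cos 3x: (341/2)cos 3x
image of sin 3x: (341/2)sin 3x
the matrix is diagonal; its diagonal is (-1/2, 5/2, 5/2, 71/2, 71/2, 341/2, 341/2)
for a triangular matrix the eigenvalues are the diagonal entries, with algebraic multiplicity their repetition count

λ = -1/2 (multiplicity 1), λ = 5/2 (multiplicity 2), λ = 71/2 (multiplicity 2), λ = 341/2 (multiplicity 2)


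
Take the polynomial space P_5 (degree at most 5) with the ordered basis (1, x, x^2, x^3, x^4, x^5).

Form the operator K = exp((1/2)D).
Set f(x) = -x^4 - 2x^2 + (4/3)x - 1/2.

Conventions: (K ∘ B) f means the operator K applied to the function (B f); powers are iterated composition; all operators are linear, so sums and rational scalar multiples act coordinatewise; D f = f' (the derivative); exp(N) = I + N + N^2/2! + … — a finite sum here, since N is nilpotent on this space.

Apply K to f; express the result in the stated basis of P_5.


the result is g(x) = -x^4 - 2x^3 - (7/2)x^2 - (7/6)x - 19/48

order-1 term: -2x^3 - 2x + 2/3
order-2 term: -(3/2)x^2 - 1/2
order-3 term: -(1/2)x
order-4 term: -1/16
the series for exp((1/2)D) f terminates at order 4
exp((1/2)D) f = -x^4 - 2x^3 - (7/2)x^2 - (7/6)x - 19/48


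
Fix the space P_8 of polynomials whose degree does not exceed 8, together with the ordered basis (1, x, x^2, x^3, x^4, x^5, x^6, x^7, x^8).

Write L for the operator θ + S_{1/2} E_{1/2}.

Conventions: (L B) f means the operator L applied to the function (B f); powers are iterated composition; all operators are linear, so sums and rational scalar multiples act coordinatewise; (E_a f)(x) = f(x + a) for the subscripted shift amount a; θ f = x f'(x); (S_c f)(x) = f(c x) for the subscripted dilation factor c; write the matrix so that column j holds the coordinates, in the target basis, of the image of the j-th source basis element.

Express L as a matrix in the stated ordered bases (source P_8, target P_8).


image of 1: 1
image of x: (3/2)x + 1/2
image of x^2: (9/4)x^2 + (1/2)x + 1/4
image of x^3: (25/8)x^3 + (3/8)x^2 + (3/8)x + 1/8
image of x^4: (65/16)x^4 + (1/4)x^3 + (3/8)x^2 + (1/4)x + 1/16
image of x^5: (161/32)x^5 + (5/32)x^4 + (5/16)x^3 + (5/16)x^2 + (5/32)x + 1/32
image of x^6: (385/64)x^6 + (3/32)x^5 + (15/64)x^4 + (5/16)x^3 + (15/64)x^2 + (3/32)x + 1/64
image of x^7: (897/128)x^7 + (7/128)x^6 + (21/128)x^5 + (35/128)x^4 + (35/128)x^3 + (21/128)x^2 + (7/128)x + 1/128
image of x^8: (2049/256)x^8 + (1/32)x^7 + (7/64)x^6 + (7/32)x^5 + (35/128)x^4 + (7/32)x^3 + (7/64)x^2 + (1/32)x + 1/256
each image's coordinates form column j of the matrix

the matrix is [[1, 1/2, 1/4, 1/8, 1/16, 1/32, 1/64, 1/128, 1/256]; [0, 3/2, 1/2, 3/8, 1/4, 5/32, 3/32, 7/128, 1/32]; [0, 0, 9/4, 3/8, 3/8, 5/16, 15/64, 21/128, 7/64]; [0, 0, 0, 25/8, 1/4, 5/16, 5/16, 35/128, 7/32]; [0, 0, 0, 0, 65/16, 5/32, 15/64, 35/128, 35/128]; [0, 0, 0, 0, 0, 161/32, 3/32, 21/128, 7/32]; [0, 0, 0, 0, 0, 0, 385/64, 7/128, 7/64]; [0, 0, 0, 0, 0, 0, 0, 897/128, 1/32]; [0, 0, 0, 0, 0, 0, 0, 0, 2049/256]] (rows listed top to bottom)


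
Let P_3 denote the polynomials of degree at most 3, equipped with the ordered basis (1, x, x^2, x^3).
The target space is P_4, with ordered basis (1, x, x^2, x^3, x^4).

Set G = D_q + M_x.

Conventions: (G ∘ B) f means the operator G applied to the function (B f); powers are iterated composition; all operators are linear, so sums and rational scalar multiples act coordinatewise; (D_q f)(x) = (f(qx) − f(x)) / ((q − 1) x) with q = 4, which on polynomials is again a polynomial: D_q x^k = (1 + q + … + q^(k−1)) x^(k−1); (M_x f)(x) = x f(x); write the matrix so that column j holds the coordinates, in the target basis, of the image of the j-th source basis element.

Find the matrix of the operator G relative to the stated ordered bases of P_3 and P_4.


image of 1: x
image of x: x^2 + 1
image of x^2: x^3 + 5x
image of x^3: x^4 + 21x^2
each image's coordinates form column j of the matrix

the matrix is [[0, 1, 0, 0]; [1, 0, 5, 0]; [0, 1, 0, 21]; [0, 0, 1, 0]; [0, 0, 0, 1]] (rows listed top to bottom)


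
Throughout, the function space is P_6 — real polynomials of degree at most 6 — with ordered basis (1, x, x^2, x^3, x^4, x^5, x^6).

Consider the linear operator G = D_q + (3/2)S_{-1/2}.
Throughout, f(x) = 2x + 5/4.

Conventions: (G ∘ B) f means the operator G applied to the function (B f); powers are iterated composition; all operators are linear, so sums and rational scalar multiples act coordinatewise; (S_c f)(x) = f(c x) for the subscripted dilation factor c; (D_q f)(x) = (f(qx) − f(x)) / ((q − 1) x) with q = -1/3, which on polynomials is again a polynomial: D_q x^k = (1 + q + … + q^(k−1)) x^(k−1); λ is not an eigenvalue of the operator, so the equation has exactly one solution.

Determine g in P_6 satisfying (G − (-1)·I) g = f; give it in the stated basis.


g(x) = 8x - 27/10

write g with unknown coordinates in the stated basis and equate coefficients in (G − (-1)·I) g = f
solving from the highest basis element down gives g = 8x - 27/10
check: G g = -6x + 79/20
so G g − (-1)·g = 2x + 5/4 = f ✓


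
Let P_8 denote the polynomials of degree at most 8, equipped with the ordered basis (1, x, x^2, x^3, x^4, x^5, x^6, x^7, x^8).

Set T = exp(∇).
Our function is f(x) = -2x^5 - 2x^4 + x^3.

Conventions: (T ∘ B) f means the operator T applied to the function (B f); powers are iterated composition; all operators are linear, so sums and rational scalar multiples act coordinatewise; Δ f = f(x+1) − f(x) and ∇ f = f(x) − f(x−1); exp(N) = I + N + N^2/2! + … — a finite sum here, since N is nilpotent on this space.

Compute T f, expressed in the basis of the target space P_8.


order-1 term: -10x^4 + 12x^3 - 5x^2 - x + 1
order-2 term: -20x^3 + 48x^2 - 43x + 13
order-3 term: -20x^2 + 52x - 37
order-4 term: -10x + 18
order-5 term: -2
the series for exp(∇) f terminates at order 5
exp(∇) f = -2x^5 - 12x^4 - 7x^3 + 23x^2 - 2x - 7

the result is g(x) = -2x^5 - 12x^4 - 7x^3 + 23x^2 - 2x - 7


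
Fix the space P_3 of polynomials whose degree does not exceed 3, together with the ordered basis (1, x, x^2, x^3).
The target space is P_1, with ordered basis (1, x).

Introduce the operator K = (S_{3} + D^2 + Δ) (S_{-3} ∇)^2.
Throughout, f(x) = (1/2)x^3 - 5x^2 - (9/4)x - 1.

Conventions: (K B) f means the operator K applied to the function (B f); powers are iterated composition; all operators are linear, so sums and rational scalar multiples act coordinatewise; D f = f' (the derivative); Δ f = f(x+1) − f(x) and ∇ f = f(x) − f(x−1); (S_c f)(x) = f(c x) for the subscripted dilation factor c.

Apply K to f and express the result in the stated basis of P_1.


∇ f = (3/2)x^2 - (23/2)x + 13/4
S_{-3} ∇ f = (27/2)x^2 + (69/2)x + 13/4
∇ (S_{-3} ∇) f = 27x + 21
S_{-3} ∇ (S_{-3} ∇) f = -81x + 21
S_{3} (S_{-3} ∇)^2 f = -243x + 21
D (S_{-3} ∇)^2 f = -81
D D (S_{-3} ∇)^2 f = 0
Δ (S_{-3} ∇)^2 f = -81
(S_{3} + D^2 + Δ) (S_{-3} ∇)^2 f = -243x - 60

the image equals g(x) = -243x - 60


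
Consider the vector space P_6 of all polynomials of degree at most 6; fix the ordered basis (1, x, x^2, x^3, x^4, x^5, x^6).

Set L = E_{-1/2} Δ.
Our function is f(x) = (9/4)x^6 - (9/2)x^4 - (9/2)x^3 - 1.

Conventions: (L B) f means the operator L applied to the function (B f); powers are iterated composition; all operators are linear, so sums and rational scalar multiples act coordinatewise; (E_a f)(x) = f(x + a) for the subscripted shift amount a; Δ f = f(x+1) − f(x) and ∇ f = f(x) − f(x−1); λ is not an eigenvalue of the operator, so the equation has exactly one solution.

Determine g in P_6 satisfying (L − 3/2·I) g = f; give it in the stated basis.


write g with unknown coordinates in the stated basis and equate coefficients in (L − 3/2·I) g = f
solving from the highest basis element down gives g = -(3/2)x^6 - 6x^5 - 17x^4 - (142/3)x^3 - (314/3)x^2 - (10891/72)x - 5849/54
check: L g = -9x^5 - 30x^4 - (151/2)x^3 - 157x^2 - (10891/48)x - 5885/36
so L g − 3/2·g = (9/4)x^6 - (9/2)x^4 - (9/2)x^3 - 1 = f ✓

the image equals g(x) = -(3/2)x^6 - 6x^5 - 17x^4 - (142/3)x^3 - (314/3)x^2 - (10891/72)x - 5849/54


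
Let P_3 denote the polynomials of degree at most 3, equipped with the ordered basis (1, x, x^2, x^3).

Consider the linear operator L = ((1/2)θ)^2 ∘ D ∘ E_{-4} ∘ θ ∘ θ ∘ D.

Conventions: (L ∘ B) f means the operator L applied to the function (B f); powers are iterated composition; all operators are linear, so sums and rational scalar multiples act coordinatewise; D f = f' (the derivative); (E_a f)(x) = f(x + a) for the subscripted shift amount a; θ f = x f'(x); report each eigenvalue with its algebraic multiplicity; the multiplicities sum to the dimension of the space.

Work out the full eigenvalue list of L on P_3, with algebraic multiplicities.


image of 1: 0
image of x: 0
image of x^2: 0
image of x^3: 6x
the matrix is upper triangular; its diagonal is (0, 0, 0, 0)
for a triangular matrix the eigenvalues are the diagonal entries, with algebraic multiplicity their repetition count

λ = 0 (multiplicity 4)


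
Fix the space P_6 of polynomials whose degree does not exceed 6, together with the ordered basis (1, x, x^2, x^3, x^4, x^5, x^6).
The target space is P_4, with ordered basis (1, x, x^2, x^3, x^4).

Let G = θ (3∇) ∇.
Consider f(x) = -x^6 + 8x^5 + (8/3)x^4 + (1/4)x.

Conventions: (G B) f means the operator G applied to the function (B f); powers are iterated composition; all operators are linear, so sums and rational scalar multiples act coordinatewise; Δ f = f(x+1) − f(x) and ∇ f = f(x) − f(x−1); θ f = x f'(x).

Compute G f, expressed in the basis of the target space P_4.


the result is g(x) = -360x^4 + 2520x^3 - 3948x^2 + 2028x

∇ f = -6x^5 + 55x^4 - (268/3)x^3 + 79x^2 - (106/3)x + 79/12
∇ ∇ f = -30x^4 + 280x^3 - 658x^2 + 676x - 794/3
(3∇) ∇ f = -90x^4 + 840x^3 - 1974x^2 + 2028x - 794
θ (3∇) ∇ f = -360x^4 + 2520x^3 - 3948x^2 + 2028x


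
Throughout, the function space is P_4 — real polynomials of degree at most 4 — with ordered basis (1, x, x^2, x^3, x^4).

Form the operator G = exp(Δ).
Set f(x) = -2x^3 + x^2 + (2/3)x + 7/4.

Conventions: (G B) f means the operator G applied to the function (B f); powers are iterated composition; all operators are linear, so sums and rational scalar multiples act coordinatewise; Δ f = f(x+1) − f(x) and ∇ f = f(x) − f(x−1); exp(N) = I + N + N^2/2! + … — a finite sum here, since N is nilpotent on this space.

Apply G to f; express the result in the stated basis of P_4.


order-1 term: -6x^2 - 4x - 1/3
order-2 term: -6x - 5
order-3 term: -2
the series for exp(Δ) f terminates at order 3
exp(Δ) f = -2x^3 - 5x^2 - (28/3)x - 67/12

g(x) = -2x^3 - 5x^2 - (28/3)x - 67/12


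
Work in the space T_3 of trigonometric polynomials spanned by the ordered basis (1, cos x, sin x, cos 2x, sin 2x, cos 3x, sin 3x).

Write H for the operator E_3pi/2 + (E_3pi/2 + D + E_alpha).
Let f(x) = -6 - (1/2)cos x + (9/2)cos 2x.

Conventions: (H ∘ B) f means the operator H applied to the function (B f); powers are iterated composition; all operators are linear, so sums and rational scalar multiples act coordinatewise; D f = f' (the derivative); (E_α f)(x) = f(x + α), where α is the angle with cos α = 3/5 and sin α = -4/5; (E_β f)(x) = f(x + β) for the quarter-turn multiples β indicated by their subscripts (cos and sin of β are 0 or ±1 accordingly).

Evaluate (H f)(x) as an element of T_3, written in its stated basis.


g(x) = -18 - (3/10)cos x - (9/10)sin x - (513/50)cos 2x - (117/25)sin 2x

E_3pi/2 f = -6 - (1/2)sin x - (9/2)cos 2x
E_3pi/2 f = -6 - (1/2)sin x - (9/2)cos 2x
D f = (1/2)sin x - 9sin 2x
E_alpha f = -6 - (3/10)cos x - (2/5)sin x - (63/50)cos 2x + (108/25)sin 2x
(E_3pi/2 + D + E_alpha) f = -12 - (3/10)cos x - (2/5)sin x - (144/25)cos 2x - (117/25)sin 2x
(E_3pi/2 + (E_3pi/2 + D + E_alpha)) f = -18 - (3/10)cos x - (9/10)sin x - (513/50)cos 2x - (117/25)sin 2x


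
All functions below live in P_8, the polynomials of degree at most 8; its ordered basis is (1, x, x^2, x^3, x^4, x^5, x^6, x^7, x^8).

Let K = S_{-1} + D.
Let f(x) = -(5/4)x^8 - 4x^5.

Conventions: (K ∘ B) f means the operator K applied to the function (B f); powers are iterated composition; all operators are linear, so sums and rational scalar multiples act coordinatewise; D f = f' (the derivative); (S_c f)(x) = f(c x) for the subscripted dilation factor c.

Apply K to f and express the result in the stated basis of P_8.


the result is g(x) = -(5/4)x^8 - 10x^7 + 4x^5 - 20x^4

S_{-1} f = -(5/4)x^8 + 4x^5
D f = -10x^7 - 20x^4
(S_{-1} + D) f = -(5/4)x^8 - 10x^7 + 4x^5 - 20x^4


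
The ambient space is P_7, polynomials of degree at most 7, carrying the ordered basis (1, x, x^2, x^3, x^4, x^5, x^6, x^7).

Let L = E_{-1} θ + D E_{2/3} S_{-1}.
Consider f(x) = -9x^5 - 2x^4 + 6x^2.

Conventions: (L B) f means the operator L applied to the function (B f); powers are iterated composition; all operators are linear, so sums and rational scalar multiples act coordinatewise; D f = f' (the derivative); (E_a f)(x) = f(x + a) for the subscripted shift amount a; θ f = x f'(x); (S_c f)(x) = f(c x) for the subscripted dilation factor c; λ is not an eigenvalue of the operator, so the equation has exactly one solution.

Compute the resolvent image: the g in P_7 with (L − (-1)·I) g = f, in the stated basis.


the image equals g(x) = -(3/2)x^5 - (47/5)x^4 - (289/20)x^3 + (64/5)x^2 + (943/72)x - 10619/270

write g with unknown coordinates in the stated basis and equate coefficients in (L − (-1)·I) g = f
solving from the highest basis element down gives g = -(3/2)x^5 - (47/5)x^4 - (289/20)x^3 + (64/5)x^2 + (943/72)x - 10619/270
check: L g = -(15/2)x^5 + (37/5)x^4 + (289/20)x^3 - (34/5)x^2 - (943/72)x + 10619/270
so L g − (-1)·g = -9x^5 - 2x^4 + 6x^2 = f ✓


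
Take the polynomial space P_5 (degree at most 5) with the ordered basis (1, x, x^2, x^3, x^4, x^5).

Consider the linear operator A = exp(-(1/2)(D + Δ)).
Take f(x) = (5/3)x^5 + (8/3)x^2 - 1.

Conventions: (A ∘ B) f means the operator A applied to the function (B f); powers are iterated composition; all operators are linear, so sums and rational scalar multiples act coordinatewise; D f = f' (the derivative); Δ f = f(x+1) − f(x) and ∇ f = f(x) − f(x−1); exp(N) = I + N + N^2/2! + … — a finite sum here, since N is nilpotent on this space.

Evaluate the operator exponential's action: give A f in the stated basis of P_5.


order-1 term: -(25/3)x^4 - (25/3)x^3 - (25/3)x^2 - (19/2)x - 13/6
order-2 term: (50/3)x^3 + 25x^2 + (275/12)x + 11
order-3 term: -(50/3)x^2 - 25x - 175/12
order-4 term: (25/3)x + 25/3
order-5 term: -5/3
the series for exp(-(1/2)(D + Δ)) f terminates at order 5
exp(-(1/2)(D + Δ)) f = (5/3)x^5 - (25/3)x^4 + (25/3)x^3 + (8/3)x^2 - (13/4)x - 1/12

g(x) = (5/3)x^5 - (25/3)x^4 + (25/3)x^3 + (8/3)x^2 - (13/4)x - 1/12


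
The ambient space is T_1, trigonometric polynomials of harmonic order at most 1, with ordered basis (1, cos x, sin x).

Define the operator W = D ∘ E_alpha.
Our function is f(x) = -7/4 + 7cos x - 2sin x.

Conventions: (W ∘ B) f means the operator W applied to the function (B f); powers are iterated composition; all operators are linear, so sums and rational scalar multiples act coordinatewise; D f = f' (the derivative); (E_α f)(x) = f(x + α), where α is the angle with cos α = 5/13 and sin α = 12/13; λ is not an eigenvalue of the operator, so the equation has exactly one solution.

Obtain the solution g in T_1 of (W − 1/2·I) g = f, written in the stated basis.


g(x) = 7/2 - (478/113)cos x + (288/113)sin x

write g with unknown coordinates in the stated basis and equate coefficients in (W − 1/2·I) g = f
solving from the highest basis element down gives g = 7/2 - (478/113)cos x + (288/113)sin x
check: W g = (552/113)cos x - (82/113)sin x
so W g − 1/2·g = -7/4 + 7cos x - 2sin x = f ✓


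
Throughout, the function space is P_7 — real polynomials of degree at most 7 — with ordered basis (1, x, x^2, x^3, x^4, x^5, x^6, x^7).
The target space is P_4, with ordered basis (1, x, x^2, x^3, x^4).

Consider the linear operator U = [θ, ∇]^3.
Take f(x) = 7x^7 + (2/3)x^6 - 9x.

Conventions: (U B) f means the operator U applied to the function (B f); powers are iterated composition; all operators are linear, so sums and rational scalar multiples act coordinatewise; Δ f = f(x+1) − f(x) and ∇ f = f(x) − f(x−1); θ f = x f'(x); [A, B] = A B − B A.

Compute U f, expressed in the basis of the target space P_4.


∇ f = 49x^6 - 143x^5 + 235x^4 - (695/3)x^3 + 137x^2 - 45x - 8/3
θ ∇ f = 294x^6 - 715x^5 + 940x^4 - 695x^3 + 274x^2 - 45x
θ f = 49x^7 + 4x^6 - 9x
∇ θ f = 343x^6 - 1005x^5 + 1655x^4 - 1635x^3 + 969x^2 - 319x + 36
[θ, ∇] f = -49x^6 + 290x^5 - 715x^4 + 940x^3 - 695x^2 + 274x - 36
∇ [θ, ∇] f = -294x^5 + 2185x^4 - 6740x^3 + 10745x^2 - 8814x + 2963
θ ∇ [θ, ∇] f = -1470x^5 + 8740x^4 - 20220x^3 + 21490x^2 - 8814x
θ [θ, ∇] f = -294x^6 + 1450x^5 - 2860x^4 + 2820x^3 - 1390x^2 + 274x
∇ θ [θ, ∇] f = -1764x^5 + 11660x^4 - 31820x^3 + 44530x^2 - 31694x + 9088
[θ, ∇] [θ, ∇] f = 294x^5 - 2920x^4 + 11600x^3 - 23040x^2 + 22880x - 9088
∇ [θ, ∇] [θ, ∇] f = 1470x^4 - 14620x^3 + 55260x^2 - 94030x + 60734
θ ∇ [θ, ∇] [θ, ∇] f = 5880x^4 - 43860x^3 + 110520x^2 - 94030x
θ [θ, ∇] [θ, ∇] f = 1470x^5 - 11680x^4 + 34800x^3 - 46080x^2 + 22880x
∇ θ [θ, ∇] [θ, ∇] f = 7350x^4 - 61420x^3 + 189180x^2 - 250630x + 116910
[θ, ∇] [θ, ∇] [θ, ∇] f = -1470x^4 + 17560x^3 - 78660x^2 + 156600x - 116910

the image equals g(x) = -1470x^4 + 17560x^3 - 78660x^2 + 156600x - 116910


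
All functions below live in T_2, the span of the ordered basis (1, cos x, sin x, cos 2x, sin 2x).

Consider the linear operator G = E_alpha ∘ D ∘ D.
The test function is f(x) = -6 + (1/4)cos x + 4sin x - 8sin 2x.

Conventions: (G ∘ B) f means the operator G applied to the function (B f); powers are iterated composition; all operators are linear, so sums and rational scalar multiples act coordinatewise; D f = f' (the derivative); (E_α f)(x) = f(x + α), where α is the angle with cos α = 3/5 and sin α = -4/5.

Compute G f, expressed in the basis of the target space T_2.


the image equals g(x) = (61/20)cos x - (13/5)sin x - (768/25)cos 2x - (224/25)sin 2x

D f = 4cos x - (1/4)sin x - 16cos 2x
D D f = -(1/4)cos x - 4sin x + 32sin 2x
E_alpha D D f = (61/20)cos x - (13/5)sin x - (768/25)cos 2x - (224/25)sin 2x


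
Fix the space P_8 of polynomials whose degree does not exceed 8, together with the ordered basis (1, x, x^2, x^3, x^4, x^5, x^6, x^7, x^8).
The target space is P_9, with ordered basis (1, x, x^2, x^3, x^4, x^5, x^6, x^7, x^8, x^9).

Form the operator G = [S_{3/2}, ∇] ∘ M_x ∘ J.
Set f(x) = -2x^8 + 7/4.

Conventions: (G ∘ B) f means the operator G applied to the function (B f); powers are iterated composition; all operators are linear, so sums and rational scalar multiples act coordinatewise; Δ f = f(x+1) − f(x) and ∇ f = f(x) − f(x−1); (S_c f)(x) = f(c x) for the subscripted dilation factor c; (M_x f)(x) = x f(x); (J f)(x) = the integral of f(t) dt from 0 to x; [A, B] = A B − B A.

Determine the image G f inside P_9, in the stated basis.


g(x) = (10935/256)x^9 - (164025/512)x^8 + (69255/64)x^7 - (552825/256)x^6 + (358911/128)x^5 - (628425/256)x^4 + (92655/64)x^3 - (283725/512)x^2 + (93839/768)x - 47945/4608

J f = -(2/9)x^9 + (7/4)x
M_x J f = -(2/9)x^10 + (7/4)x^2
∇ M_x J f = -(20/9)x^9 + 10x^8 - (80/3)x^7 + (140/3)x^6 - 56x^5 + (140/3)x^4 - (80/3)x^3 + 10x^2 + (23/18)x - 55/36
S_{3/2} ∇ M_x J f = -(10935/128)x^9 + (32805/128)x^8 - (3645/8)x^7 + (8505/16)x^6 - (1701/4)x^5 + (945/4)x^4 - 90x^3 + (45/2)x^2 + (23/12)x - 55/36
S_{3/2} M_x J f = -(6561/512)x^10 + (63/16)x^2
∇ S_{3/2} M_x J f = -(32805/256)x^9 + (295245/512)x^8 - (98415/64)x^7 + (688905/256)x^6 - (413343/128)x^5 + (688905/256)x^4 - (98415/64)x^3 + (295245/512)x^2 - (30789/256)x + 4545/512
[S_{3/2}, ∇] M_x J f = (10935/256)x^9 - (164025/512)x^8 + (69255/64)x^7 - (552825/256)x^6 + (358911/128)x^5 - (628425/256)x^4 + (92655/64)x^3 - (283725/512)x^2 + (93839/768)x - 47945/4608


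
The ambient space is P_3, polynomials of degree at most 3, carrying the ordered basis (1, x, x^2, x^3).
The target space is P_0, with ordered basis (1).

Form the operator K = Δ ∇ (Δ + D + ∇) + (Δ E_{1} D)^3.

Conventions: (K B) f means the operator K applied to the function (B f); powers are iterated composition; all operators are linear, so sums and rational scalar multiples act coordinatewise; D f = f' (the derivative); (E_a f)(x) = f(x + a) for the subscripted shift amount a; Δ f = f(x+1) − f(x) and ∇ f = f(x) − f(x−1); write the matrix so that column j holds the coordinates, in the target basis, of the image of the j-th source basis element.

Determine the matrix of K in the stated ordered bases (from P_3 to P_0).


the matrix is [[0, 0, 0, 18]] (rows listed top to bottom)

image of 1: 0
image of x: 0
image of x^2: 0
image of x^3: 18
each image's coordinates form column j of the matrix


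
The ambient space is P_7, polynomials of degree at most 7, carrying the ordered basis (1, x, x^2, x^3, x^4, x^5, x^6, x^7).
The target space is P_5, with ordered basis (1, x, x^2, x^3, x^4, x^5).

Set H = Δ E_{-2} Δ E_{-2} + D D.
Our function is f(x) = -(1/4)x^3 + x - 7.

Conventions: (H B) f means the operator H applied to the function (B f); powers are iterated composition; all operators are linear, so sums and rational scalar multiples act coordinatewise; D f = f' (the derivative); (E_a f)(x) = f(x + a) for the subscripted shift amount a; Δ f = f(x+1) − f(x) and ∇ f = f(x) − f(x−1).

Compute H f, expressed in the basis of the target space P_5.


g(x) = -3x + 9/2

E_{-2} f = -(1/4)x^3 + (3/2)x^2 - 2x - 7
Δ E_{-2} f = -(3/4)x^2 + (9/4)x - 3/4
E_{-2} Δ E_{-2} f = -(3/4)x^2 + (21/4)x - 33/4
Δ E_{-2} Δ E_{-2} f = -(3/2)x + 9/2
D f = -(3/4)x^2 + 1
D D f = -(3/2)x
(Δ E_{-2} Δ E_{-2} + D D) f = -3x + 9/2
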